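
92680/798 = 6620/57 = 116.14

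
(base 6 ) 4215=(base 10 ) 947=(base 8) 1663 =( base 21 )232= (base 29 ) 13J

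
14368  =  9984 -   -  4384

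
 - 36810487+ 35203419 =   -  1607068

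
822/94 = 8 + 35/47 = 8.74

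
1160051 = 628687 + 531364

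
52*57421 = 2985892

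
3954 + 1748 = 5702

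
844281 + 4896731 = 5741012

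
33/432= 11/144= 0.08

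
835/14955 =167/2991 = 0.06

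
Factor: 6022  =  2^1*3011^1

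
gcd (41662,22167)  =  1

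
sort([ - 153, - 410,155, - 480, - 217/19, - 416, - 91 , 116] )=[ - 480 , - 416, - 410, -153 ,-91 , - 217/19,116, 155]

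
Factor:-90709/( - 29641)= 29641^ ( - 1 ) * 90709^1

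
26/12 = 13/6 = 2.17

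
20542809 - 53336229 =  - 32793420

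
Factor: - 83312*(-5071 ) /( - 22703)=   -  2^4*11^1*41^1*73^ (-1)*127^1 * 311^(-1 )*461^1 = - 422475152/22703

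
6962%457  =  107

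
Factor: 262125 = 3^2*5^3*233^1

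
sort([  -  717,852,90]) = [  -  717, 90 , 852] 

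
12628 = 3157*4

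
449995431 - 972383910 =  - 522388479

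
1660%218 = 134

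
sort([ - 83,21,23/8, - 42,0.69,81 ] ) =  [ - 83,-42,0.69, 23/8,21,81]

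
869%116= 57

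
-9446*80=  - 755680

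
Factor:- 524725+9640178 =1237^1*7369^1= 9115453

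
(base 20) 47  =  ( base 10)87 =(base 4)1113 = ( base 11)7a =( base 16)57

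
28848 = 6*4808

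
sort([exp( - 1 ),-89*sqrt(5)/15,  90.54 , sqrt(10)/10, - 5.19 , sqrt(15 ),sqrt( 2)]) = [ - 89*sqrt(5)/15, - 5.19,sqrt(10)/10,exp( - 1 ),sqrt( 2), sqrt(15),90.54]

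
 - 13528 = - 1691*8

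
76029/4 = 76029/4 = 19007.25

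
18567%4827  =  4086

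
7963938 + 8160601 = 16124539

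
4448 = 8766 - 4318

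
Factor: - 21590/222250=-5^( - 2)*7^(- 1) * 17^1 =-17/175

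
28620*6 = 171720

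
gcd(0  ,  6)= 6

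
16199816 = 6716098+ 9483718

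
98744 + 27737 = 126481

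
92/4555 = 92/4555 = 0.02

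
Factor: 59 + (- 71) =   -  2^2*3^1  =  -12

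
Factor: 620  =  2^2*5^1*31^1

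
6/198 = 1/33 = 0.03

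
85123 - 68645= 16478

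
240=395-155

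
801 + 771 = 1572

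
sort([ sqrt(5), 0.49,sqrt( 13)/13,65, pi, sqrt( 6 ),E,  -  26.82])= [ - 26.82,sqrt( 13)/13,0.49, sqrt(5),sqrt( 6), E,pi, 65 ]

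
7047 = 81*87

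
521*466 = 242786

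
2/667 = 2/667= 0.00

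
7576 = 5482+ 2094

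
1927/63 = 1927/63 = 30.59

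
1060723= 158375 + 902348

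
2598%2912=2598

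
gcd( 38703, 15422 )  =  1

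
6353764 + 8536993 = 14890757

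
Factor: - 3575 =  - 5^2 * 11^1*13^1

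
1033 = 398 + 635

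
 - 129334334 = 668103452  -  797437786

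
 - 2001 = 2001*( - 1)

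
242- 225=17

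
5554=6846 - 1292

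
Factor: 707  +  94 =801 =3^2*89^1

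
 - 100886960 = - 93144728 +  - 7742232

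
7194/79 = 91 + 5/79 = 91.06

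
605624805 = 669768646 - 64143841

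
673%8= 1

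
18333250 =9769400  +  8563850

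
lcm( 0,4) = 0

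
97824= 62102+35722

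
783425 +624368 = 1407793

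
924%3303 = 924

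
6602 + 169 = 6771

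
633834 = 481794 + 152040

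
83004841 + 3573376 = 86578217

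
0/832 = 0=0.00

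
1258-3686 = -2428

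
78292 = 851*92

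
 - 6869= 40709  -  47578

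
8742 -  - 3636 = 12378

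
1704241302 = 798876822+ 905364480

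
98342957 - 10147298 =88195659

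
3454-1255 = 2199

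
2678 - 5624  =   - 2946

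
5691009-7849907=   -  2158898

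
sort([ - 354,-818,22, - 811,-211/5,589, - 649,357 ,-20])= [- 818, - 811, - 649, - 354,  -  211/5, - 20, 22,357,589 ]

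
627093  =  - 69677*( - 9) 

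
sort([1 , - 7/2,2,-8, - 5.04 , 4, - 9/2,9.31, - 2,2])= [ - 8,  -  5.04, - 9/2, - 7/2, - 2, 1,2,2,  4, 9.31]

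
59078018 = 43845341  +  15232677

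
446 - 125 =321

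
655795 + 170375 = 826170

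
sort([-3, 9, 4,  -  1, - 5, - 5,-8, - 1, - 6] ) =[ - 8, - 6, - 5, - 5, - 3, - 1, - 1, 4  ,  9]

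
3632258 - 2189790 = 1442468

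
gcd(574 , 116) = 2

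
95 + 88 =183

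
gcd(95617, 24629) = 1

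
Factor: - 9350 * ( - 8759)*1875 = 2^1*3^1  *  5^6*11^1*17^1*19^1*461^1 = 153556218750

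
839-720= 119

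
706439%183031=157346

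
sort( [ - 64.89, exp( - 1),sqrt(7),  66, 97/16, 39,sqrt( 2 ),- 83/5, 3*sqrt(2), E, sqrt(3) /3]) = [ - 64.89,-83/5,exp( - 1), sqrt( 3)/3, sqrt(2) , sqrt( 7), E,3*sqrt( 2 ),97/16,39, 66 ]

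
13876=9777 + 4099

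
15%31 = 15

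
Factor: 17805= 3^1* 5^1* 1187^1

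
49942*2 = 99884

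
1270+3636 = 4906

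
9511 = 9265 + 246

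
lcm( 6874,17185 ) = 34370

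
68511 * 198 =13565178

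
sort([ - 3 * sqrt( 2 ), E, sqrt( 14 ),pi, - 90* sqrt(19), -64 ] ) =[  -  90*sqrt( 19), - 64, - 3*sqrt( 2 ),E, pi, sqrt(14) ] 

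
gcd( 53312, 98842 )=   2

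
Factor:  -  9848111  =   -7^1*13^1 *31^1 * 3491^1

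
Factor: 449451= 3^2*49939^1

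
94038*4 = 376152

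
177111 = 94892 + 82219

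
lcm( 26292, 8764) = 26292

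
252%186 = 66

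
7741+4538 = 12279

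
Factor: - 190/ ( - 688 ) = 95/344 = 2^(-3)*  5^1*19^1*43^( - 1 ) 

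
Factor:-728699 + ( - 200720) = -929419  =  - 929419^1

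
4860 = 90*54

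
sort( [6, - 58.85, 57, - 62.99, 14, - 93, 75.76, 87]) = [ - 93, - 62.99, - 58.85, 6,14,  57,75.76, 87 ]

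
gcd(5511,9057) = 3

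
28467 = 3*9489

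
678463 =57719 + 620744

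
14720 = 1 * 14720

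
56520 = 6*9420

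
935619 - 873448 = 62171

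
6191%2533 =1125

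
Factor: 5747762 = 2^1*1013^1*2837^1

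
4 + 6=10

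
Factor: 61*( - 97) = -61^1*97^1 = -5917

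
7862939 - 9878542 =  - 2015603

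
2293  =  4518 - 2225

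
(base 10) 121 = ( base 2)1111001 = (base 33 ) 3m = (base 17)72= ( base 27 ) 4d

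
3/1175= 3/1175  =  0.00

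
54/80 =27/40=0.68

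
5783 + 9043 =14826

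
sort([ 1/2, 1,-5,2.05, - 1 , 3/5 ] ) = [-5, - 1,1/2,3/5, 1, 2.05 ] 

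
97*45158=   4380326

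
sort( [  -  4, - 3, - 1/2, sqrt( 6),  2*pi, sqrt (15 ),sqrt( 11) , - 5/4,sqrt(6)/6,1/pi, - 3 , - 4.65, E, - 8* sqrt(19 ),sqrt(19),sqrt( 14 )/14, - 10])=[ - 8*sqrt(19), - 10, - 4.65,-4, - 3 ,  -  3 , - 5/4,- 1/2,sqrt(14 )/14,1/pi, sqrt( 6)/6,sqrt( 6 ),E,sqrt ( 11), sqrt(15),sqrt( 19 ),  2*pi ] 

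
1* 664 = 664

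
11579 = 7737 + 3842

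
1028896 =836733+192163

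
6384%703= 57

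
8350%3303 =1744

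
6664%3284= 96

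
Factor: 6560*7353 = 2^5*3^2*5^1*19^1*41^1 *43^1 = 48235680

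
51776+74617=126393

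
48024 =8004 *6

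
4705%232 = 65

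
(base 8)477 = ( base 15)164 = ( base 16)13F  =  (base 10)319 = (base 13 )1b7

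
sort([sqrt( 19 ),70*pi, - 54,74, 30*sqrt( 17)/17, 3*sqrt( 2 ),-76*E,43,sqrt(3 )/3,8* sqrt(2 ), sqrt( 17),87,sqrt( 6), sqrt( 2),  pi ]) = [ - 76*E, - 54,sqrt(3 )/3,sqrt ( 2 ),sqrt(6),pi,sqrt(17), 3*sqrt( 2 ), sqrt ( 19),30*sqrt (17)/17,8*sqrt( 2 ), 43,  74,  87, 70 * pi ]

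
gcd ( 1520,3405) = 5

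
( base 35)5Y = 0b11010001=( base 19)B0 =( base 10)209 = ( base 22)9B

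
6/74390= 3/37195 = 0.00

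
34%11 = 1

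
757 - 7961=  - 7204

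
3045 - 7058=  - 4013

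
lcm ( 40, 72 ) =360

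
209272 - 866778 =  - 657506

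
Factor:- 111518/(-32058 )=3^( - 2 ) *11^1*13^( - 1)*37^1 = 407/117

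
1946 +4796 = 6742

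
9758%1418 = 1250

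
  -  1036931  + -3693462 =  - 4730393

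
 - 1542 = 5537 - 7079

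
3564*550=1960200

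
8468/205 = 41 + 63/205= 41.31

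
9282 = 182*51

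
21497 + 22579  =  44076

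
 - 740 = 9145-9885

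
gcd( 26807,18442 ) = 1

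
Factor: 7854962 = 2^1*89^1*44129^1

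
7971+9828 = 17799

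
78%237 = 78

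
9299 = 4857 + 4442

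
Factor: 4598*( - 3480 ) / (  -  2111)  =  2^4*3^1*5^1*11^2*19^1 *29^1*2111^( -1 ) = 16001040/2111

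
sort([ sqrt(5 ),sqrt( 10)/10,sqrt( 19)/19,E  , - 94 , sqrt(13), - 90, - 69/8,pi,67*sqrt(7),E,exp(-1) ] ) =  [ - 94, - 90, - 69/8 , sqrt(19 ) /19,sqrt(10 ) /10,exp(  -  1 ),  sqrt( 5 ),E, E,  pi, sqrt(13) , 67*sqrt( 7) ]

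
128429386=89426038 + 39003348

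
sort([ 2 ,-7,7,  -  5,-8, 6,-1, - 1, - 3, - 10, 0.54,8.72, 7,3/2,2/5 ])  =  [-10,-8, - 7,-5, - 3, - 1,-1, 2/5 , 0.54 , 3/2,2 , 6 , 7,7,8.72] 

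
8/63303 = 8/63303 = 0.00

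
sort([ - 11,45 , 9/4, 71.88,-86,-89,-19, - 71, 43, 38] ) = [-89, - 86,-71, - 19,- 11, 9/4,38,43,45 , 71.88]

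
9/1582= 9/1582 = 0.01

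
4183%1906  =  371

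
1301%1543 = 1301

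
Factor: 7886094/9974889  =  2628698/3324963  =  2^1*3^(-1)*863^1*1523^1*1108321^(-1)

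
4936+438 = 5374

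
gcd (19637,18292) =269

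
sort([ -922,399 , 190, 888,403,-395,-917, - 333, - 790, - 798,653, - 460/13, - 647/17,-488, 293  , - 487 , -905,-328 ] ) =[ - 922, - 917, - 905 , - 798, - 790, - 488, - 487, - 395, - 333,-328, - 647/17, - 460/13,  190 , 293, 399, 403, 653, 888] 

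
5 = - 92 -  - 97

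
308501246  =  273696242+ 34805004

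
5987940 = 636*9415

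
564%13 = 5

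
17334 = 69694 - 52360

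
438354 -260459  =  177895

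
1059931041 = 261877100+798053941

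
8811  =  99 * 89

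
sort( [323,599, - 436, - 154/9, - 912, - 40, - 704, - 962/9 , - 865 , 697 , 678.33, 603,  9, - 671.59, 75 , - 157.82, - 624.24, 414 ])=[-912, - 865, - 704,  -  671.59, - 624.24, - 436, - 157.82, - 962/9 , - 40, - 154/9, 9,75,  323 , 414,599, 603,678.33,697]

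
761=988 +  - 227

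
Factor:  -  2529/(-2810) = 9/10  =  2^( - 1)*3^2*5^( - 1)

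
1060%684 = 376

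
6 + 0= 6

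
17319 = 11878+5441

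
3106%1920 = 1186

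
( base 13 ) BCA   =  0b11111101001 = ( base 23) 3J1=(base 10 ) 2025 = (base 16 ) 7e9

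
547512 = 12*45626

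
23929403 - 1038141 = 22891262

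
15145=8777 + 6368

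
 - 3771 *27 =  - 101817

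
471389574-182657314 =288732260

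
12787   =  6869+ 5918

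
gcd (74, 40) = 2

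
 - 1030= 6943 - 7973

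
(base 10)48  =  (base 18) 2C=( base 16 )30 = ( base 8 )60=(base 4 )300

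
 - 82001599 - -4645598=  - 77356001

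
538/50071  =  538/50071 = 0.01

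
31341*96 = 3008736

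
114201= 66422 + 47779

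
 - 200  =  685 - 885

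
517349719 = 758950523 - 241600804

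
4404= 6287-1883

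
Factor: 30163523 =13^1*811^1 * 2861^1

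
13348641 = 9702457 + 3646184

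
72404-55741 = 16663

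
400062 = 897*446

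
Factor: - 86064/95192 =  - 66/73  =  - 2^1 * 3^1*11^1 *73^( - 1) 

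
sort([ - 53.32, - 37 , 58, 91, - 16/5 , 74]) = [  -  53.32, - 37, - 16/5 , 58 , 74,91 ] 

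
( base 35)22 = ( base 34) 24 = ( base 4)1020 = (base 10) 72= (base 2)1001000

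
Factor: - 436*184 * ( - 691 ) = 55434784  =  2^5*23^1 * 109^1*691^1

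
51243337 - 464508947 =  - 413265610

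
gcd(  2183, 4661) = 59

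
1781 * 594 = 1057914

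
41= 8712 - 8671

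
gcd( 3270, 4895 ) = 5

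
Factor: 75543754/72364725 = 2^1*3^( - 3)*5^(-2)*11^1*13^1*47^( - 1)*2281^(-1 )*264139^1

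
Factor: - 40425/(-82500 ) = 49/100 = 2^( - 2)*5^( - 2)*7^2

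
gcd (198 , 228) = 6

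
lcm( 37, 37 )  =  37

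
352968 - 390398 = -37430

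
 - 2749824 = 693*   ( - 3968 ) 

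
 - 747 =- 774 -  - 27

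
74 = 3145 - 3071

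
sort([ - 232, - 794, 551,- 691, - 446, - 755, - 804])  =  [ - 804, - 794, - 755, - 691, - 446, - 232, 551]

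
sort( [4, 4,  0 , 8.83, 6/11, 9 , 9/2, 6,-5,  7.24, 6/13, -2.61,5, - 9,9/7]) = [ - 9, - 5, -2.61, 0,  6/13, 6/11, 9/7,4, 4,9/2,  5, 6, 7.24, 8.83,9 ] 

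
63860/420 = 152 + 1/21  =  152.05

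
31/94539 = 31/94539 =0.00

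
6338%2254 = 1830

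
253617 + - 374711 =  - 121094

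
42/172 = 21/86 = 0.24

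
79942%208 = 70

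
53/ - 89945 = -53/89945 = -  0.00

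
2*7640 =15280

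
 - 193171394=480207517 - 673378911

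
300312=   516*582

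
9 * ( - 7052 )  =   - 63468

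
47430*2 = 94860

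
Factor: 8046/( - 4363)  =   - 2^1*3^3*149^1*  4363^( - 1)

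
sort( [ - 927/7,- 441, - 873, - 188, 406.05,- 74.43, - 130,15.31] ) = [ - 873, - 441, - 188, - 927/7, - 130, - 74.43, 15.31,406.05 ] 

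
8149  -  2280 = 5869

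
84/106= 42/53 = 0.79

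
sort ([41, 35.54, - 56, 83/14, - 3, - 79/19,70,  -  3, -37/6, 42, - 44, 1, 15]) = [-56, - 44 , - 37/6, - 79/19, - 3, -3, 1, 83/14,15,35.54 , 41, 42,70]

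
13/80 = 13/80 =0.16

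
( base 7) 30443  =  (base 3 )101012012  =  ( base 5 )214210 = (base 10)7430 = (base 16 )1D06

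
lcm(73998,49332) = 147996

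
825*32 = 26400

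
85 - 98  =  -13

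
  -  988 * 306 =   -  302328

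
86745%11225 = 8170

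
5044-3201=1843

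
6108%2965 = 178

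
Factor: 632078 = 2^1*53^1*67^1 * 89^1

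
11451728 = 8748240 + 2703488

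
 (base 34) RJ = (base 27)17J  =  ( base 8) 1651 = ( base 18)2g1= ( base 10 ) 937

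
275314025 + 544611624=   819925649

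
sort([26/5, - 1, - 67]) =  [ - 67,  -  1, 26/5 ] 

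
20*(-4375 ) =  - 87500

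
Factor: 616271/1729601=41^1 * 373^( - 1 )*4637^ ( - 1 )*15031^1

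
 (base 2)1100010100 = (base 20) 1j8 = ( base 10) 788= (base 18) 27E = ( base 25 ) 16d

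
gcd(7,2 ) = 1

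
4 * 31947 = 127788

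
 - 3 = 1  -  4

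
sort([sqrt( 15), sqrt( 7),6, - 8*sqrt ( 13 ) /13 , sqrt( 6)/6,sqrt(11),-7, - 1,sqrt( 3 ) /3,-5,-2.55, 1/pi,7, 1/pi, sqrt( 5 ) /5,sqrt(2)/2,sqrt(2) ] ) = [ - 7, - 5, - 2.55, - 8*sqrt(13)/13, - 1,  1/pi, 1/pi, sqrt( 6)/6,sqrt( 5)/5,sqrt(3)/3,sqrt( 2) /2, sqrt(2 ),sqrt( 7 ),  sqrt( 11),sqrt (15 ), 6,7]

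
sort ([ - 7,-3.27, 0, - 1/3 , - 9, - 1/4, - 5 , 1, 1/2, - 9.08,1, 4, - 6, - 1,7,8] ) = [ - 9.08, - 9, - 7,-6,- 5, - 3.27, - 1,-1/3, - 1/4, 0 , 1/2,  1,1, 4,7, 8]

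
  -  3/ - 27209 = 3/27209 = 0.00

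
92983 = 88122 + 4861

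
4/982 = 2/491 = 0.00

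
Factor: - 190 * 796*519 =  - 78493560 = - 2^3*3^1*5^1*19^1*173^1* 199^1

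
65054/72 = 32527/36 =903.53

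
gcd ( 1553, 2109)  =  1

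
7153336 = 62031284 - 54877948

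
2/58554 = 1/29277 = 0.00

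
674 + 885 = 1559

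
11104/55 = 11104/55 = 201.89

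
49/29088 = 49/29088 = 0.00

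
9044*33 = 298452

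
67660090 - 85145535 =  - 17485445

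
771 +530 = 1301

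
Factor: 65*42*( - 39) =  - 2^1*3^2*5^1*7^1 *13^2 = -106470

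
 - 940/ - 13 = 940/13 = 72.31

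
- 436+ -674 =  - 1110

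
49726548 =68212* 729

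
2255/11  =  205= 205.00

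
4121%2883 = 1238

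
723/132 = 5 + 21/44 = 5.48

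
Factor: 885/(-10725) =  - 5^( - 1 ) * 11^(-1 )*13^(- 1)* 59^1 =-59/715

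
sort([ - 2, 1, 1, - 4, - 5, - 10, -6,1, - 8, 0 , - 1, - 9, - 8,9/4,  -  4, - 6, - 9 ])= [ - 10,-9,-9, - 8, - 8 , - 6, - 6, - 5 , - 4,-4 , - 2, - 1,0,1, 1, 1,  9/4 ]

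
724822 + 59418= 784240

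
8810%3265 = 2280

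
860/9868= 215/2467 = 0.09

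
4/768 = 1/192 = 0.01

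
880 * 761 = 669680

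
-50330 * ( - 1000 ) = 50330000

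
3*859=2577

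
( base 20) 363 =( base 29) 1GI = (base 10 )1323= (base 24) 273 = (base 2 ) 10100101011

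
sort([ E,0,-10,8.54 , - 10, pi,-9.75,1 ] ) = [ - 10, - 10 , - 9.75,  0 , 1  ,  E,pi, 8.54]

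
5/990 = 1/198  =  0.01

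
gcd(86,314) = 2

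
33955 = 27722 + 6233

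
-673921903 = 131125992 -805047895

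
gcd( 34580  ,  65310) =70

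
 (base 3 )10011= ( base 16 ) 55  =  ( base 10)85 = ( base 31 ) 2N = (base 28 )31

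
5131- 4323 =808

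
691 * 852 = 588732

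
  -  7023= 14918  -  21941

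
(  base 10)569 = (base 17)1G8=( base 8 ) 1071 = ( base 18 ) 1db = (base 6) 2345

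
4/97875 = 4/97875 = 0.00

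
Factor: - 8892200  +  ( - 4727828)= - 2^2*67^1*50821^1 =- 13620028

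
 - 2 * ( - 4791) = 9582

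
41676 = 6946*6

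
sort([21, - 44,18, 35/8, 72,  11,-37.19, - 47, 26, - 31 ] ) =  [ -47, - 44, - 37.19, - 31  ,  35/8,  11,18,21,26,72] 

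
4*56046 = 224184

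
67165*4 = 268660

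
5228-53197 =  - 47969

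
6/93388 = 3/46694 = 0.00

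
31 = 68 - 37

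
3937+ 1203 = 5140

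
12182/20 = 6091/10 = 609.10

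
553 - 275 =278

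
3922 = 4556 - 634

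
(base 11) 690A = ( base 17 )1E77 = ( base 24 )FID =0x237D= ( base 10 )9085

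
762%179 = 46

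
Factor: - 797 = - 797^1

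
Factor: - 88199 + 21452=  - 66747 = - 3^1*19^1 *1171^1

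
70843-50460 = 20383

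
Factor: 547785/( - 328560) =-987/592 =- 2^( - 4)*3^1*7^1*37^( - 1)*47^1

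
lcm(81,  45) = 405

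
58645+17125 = 75770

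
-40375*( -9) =363375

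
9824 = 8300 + 1524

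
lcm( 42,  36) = 252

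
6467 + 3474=9941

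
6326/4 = 3163/2 = 1581.50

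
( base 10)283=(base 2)100011011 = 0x11B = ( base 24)BJ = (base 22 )cj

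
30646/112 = 273  +  5/8 = 273.62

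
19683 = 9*2187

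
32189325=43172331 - 10983006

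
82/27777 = 82/27777 =0.00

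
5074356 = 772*6573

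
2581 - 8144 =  - 5563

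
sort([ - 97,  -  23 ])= [ - 97 , - 23]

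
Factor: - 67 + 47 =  - 20 = - 2^2*5^1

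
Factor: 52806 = 2^1*3^1*13^1*677^1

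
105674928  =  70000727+35674201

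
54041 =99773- 45732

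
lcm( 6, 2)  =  6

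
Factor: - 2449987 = -2449987^1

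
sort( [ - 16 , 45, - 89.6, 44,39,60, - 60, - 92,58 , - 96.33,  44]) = [-96.33,-92 , - 89.6,-60, - 16, 39,44, 44,45, 58, 60]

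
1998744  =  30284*66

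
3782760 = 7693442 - 3910682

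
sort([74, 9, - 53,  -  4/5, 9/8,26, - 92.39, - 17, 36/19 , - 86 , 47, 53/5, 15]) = [ - 92.39,-86,-53, - 17, - 4/5, 9/8, 36/19, 9, 53/5,15 , 26, 47, 74 ]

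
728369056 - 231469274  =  496899782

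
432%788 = 432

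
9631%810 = 721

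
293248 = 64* 4582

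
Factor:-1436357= - 13^1*313^1*353^1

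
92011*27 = 2484297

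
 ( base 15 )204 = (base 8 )706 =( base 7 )1216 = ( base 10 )454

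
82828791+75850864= 158679655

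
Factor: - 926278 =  - 2^1*271^1 * 1709^1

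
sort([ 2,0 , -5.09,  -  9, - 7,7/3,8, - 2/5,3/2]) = [-9 ,-7, - 5.09, - 2/5, 0,3/2,  2, 7/3, 8 ]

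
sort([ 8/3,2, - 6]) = [ - 6,2,8/3 ] 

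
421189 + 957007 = 1378196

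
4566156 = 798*5722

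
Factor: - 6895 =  - 5^1*7^1 * 197^1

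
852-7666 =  - 6814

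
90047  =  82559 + 7488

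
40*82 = 3280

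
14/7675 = 14/7675  =  0.00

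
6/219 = 2/73  =  0.03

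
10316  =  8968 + 1348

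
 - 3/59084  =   -3/59084  =  - 0.00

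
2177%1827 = 350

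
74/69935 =74/69935 = 0.00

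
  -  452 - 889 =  - 1341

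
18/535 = 18/535 = 0.03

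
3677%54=5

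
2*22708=45416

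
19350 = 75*258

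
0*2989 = 0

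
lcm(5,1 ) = 5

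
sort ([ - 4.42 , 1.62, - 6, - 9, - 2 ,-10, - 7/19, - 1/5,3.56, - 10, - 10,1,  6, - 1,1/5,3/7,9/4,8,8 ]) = [ - 10, - 10, - 10,-9 , - 6, - 4.42,-2, - 1, - 7/19, - 1/5, 1/5, 3/7,1,1.62 , 9/4, 3.56,6,8,8]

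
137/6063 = 137/6063 = 0.02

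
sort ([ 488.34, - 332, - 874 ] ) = [-874, - 332,488.34] 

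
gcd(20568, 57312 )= 24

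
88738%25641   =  11815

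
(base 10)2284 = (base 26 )39M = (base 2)100011101100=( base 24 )3N4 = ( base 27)33G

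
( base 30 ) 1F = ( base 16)2d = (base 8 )55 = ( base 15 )30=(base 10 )45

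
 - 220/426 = -110/213   =  - 0.52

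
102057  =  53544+48513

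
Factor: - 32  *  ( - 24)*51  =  39168=2^8*3^2*17^1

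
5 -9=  - 4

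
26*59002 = 1534052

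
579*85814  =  49686306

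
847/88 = 77/8 = 9.62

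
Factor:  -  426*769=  - 327594 = -2^1*3^1*71^1*  769^1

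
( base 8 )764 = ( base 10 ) 500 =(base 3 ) 200112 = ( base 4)13310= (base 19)176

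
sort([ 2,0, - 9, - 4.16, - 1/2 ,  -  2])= [ - 9, - 4.16 ,-2, - 1/2,0 , 2]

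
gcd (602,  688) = 86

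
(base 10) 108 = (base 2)1101100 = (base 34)36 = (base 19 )5d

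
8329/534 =15  +  319/534 = 15.60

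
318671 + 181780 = 500451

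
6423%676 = 339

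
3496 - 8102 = - 4606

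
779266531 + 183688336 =962954867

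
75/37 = 75/37 = 2.03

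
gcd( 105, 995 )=5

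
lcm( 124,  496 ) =496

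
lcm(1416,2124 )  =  4248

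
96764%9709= 9383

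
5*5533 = 27665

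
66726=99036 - 32310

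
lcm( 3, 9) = 9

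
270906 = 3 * 90302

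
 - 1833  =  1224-3057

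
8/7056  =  1/882 = 0.00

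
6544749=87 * 75227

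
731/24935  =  731/24935 = 0.03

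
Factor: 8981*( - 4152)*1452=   -54143790624 = - 2^5*3^2*7^1*11^2* 173^1*1283^1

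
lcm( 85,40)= 680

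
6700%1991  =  727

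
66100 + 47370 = 113470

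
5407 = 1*5407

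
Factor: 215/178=2^( - 1 )*5^1*43^1* 89^( - 1 ) 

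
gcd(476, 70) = 14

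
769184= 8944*86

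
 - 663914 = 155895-819809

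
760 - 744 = 16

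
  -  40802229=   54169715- 94971944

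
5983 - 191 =5792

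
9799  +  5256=15055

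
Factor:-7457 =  - 7457^1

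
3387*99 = 335313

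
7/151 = 7/151 = 0.05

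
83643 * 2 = 167286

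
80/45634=40/22817 = 0.00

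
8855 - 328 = 8527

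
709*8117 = 5754953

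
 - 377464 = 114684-492148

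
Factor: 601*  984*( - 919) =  - 2^3*3^1*41^1*601^1*919^1 = -543481896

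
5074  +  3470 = 8544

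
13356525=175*76323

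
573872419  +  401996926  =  975869345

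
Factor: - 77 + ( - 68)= - 5^1*29^1 = - 145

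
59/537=59/537 = 0.11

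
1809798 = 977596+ 832202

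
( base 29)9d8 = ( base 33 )7A1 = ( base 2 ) 1111100010010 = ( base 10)7954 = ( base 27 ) aog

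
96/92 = 24/23 = 1.04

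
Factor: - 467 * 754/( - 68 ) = 176059/34 = 2^( - 1)*13^1*17^(  -  1)  *  29^1*467^1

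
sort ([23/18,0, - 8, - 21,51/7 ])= [ - 21,  -  8, 0,23/18,51/7] 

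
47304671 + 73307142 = 120611813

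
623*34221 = 21319683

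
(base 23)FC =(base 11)2A5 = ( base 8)545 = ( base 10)357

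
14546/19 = 765 + 11/19 = 765.58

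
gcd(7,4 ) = 1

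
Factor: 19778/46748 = 11/26 = 2^( - 1 )*11^1*13^( - 1) 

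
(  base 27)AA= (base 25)b5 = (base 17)g8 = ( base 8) 430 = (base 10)280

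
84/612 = 7/51= 0.14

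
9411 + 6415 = 15826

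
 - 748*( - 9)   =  6732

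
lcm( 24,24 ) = 24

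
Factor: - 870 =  - 2^1* 3^1 * 5^1 * 29^1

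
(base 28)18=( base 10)36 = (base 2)100100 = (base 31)15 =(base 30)16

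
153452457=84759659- - 68692798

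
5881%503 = 348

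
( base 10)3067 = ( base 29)3im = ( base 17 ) aa7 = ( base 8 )5773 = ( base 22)679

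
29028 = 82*354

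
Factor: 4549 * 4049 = 18418901=4049^1*4549^1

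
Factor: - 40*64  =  -2560  =  - 2^9*5^1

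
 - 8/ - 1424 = 1/178 = 0.01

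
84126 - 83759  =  367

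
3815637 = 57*66941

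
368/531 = 368/531 = 0.69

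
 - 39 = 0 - 39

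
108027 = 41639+66388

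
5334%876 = 78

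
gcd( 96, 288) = 96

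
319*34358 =10960202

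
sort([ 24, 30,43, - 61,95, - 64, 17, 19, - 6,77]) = [ - 64, - 61, - 6,17,19,24,30,43, 77,95]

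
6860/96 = 71 + 11/24 = 71.46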